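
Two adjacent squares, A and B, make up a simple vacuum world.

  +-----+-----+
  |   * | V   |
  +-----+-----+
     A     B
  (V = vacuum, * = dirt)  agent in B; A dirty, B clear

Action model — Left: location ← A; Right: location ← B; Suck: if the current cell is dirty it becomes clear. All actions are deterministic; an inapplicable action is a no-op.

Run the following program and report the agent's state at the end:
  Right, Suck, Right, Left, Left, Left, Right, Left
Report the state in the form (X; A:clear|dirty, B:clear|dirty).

[1] after Right: (B; A:dirty, B:clear)
[2] after Suck: (B; A:dirty, B:clear)
[3] after Right: (B; A:dirty, B:clear)
[4] after Left: (A; A:dirty, B:clear)
[5] after Left: (A; A:dirty, B:clear)
[6] after Left: (A; A:dirty, B:clear)
[7] after Right: (B; A:dirty, B:clear)
[8] after Left: (A; A:dirty, B:clear)

(A; A:dirty, B:clear)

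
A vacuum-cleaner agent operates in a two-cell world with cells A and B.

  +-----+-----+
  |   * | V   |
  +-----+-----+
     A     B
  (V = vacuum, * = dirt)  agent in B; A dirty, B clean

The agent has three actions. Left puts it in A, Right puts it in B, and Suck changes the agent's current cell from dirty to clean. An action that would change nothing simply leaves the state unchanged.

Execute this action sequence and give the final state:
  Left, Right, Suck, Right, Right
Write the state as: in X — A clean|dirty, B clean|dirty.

1) do Left; now in A — A dirty, B clean
2) do Right; now in B — A dirty, B clean
3) do Suck; now in B — A dirty, B clean
4) do Right; now in B — A dirty, B clean
5) do Right; now in B — A dirty, B clean

in B — A dirty, B clean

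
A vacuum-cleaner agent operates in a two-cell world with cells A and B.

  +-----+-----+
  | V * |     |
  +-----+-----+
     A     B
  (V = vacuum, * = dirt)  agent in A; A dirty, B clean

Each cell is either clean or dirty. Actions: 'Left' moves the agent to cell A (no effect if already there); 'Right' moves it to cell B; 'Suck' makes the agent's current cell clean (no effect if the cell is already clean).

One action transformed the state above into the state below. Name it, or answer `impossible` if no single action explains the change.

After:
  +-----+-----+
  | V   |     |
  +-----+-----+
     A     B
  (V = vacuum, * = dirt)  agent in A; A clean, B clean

Suck

try  Left: <A|dirty|clean>
try Right: <B|dirty|clean>
try  Suck: <A|clean|clean>  ← match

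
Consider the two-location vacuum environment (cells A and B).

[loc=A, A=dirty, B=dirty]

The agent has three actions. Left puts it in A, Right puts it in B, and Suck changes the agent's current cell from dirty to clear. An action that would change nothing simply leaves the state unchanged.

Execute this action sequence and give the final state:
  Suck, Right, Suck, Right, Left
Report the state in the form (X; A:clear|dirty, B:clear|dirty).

(A; A:clear, B:clear)

Suck (#1): (A; A:clear, B:dirty)
Right (#2): (B; A:clear, B:dirty)
Suck (#3): (B; A:clear, B:clear)
Right (#4): (B; A:clear, B:clear)
Left (#5): (A; A:clear, B:clear)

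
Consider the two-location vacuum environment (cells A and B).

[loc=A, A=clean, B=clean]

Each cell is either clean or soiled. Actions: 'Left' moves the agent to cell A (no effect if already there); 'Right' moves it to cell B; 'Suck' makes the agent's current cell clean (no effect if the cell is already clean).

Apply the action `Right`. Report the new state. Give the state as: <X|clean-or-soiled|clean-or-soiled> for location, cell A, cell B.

<B|clean|clean>

start: <A|clean|clean>
t=1 Right ⇒ <B|clean|clean>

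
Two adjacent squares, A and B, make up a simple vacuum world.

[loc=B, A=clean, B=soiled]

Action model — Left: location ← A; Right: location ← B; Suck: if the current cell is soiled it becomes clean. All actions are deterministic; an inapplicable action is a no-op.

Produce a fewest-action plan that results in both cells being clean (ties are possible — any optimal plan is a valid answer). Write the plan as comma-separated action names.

t=1 Suck ⇒ loc=B A=clean B=clean
min 1: B is soiled, one Suck

Suck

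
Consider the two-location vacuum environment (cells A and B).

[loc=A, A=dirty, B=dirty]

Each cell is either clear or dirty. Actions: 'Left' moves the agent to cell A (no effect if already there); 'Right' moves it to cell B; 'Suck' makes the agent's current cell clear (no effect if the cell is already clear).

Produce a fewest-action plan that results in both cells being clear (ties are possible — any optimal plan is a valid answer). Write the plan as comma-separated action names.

Suck, Right, Suck

[1] after Suck: loc=A A=clear B=dirty
[2] after Right: loc=B A=clear B=dirty
[3] after Suck: loc=B A=clear B=clear
min 3: Suck A + move + Suck B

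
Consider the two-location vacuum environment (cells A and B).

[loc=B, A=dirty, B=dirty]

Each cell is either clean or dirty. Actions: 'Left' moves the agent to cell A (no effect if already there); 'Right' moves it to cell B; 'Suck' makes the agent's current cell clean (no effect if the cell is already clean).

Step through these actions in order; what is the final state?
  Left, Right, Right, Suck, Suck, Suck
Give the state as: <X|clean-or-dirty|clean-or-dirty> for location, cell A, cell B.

<B|dirty|clean>

1) do Left; now <A|dirty|dirty>
2) do Right; now <B|dirty|dirty>
3) do Right; now <B|dirty|dirty>
4) do Suck; now <B|dirty|clean>
5) do Suck; now <B|dirty|clean>
6) do Suck; now <B|dirty|clean>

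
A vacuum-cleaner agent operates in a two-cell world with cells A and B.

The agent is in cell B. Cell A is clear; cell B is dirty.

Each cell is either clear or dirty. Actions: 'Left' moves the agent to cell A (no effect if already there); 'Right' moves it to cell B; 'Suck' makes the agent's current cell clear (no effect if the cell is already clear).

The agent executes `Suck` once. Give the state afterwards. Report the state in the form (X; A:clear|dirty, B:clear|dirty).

start: (B; A:clear, B:dirty)
step 1/1 (Suck): (B; A:clear, B:clear)

(B; A:clear, B:clear)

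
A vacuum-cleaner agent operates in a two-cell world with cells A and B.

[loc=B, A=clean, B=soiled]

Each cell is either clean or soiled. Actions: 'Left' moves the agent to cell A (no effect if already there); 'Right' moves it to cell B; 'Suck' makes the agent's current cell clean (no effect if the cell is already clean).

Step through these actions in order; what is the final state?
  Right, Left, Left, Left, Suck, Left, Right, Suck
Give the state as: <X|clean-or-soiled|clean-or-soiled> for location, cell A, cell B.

<B|clean|clean>

step 1/8 (Right): <B|clean|soiled>
step 2/8 (Left): <A|clean|soiled>
step 3/8 (Left): <A|clean|soiled>
step 4/8 (Left): <A|clean|soiled>
step 5/8 (Suck): <A|clean|soiled>
step 6/8 (Left): <A|clean|soiled>
step 7/8 (Right): <B|clean|soiled>
step 8/8 (Suck): <B|clean|clean>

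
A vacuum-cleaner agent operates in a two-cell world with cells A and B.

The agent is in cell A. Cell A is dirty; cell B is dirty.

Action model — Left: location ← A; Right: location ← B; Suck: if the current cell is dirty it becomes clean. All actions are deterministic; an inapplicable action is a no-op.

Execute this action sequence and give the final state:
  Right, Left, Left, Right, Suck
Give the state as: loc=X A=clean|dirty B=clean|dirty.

loc=B A=dirty B=clean

1) do Right; now loc=B A=dirty B=dirty
2) do Left; now loc=A A=dirty B=dirty
3) do Left; now loc=A A=dirty B=dirty
4) do Right; now loc=B A=dirty B=dirty
5) do Suck; now loc=B A=dirty B=clean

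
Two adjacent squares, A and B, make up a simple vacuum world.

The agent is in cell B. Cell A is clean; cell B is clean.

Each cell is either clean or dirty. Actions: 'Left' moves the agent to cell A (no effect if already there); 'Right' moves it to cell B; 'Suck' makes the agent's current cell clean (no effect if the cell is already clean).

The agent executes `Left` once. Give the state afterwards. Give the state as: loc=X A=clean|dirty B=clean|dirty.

loc=A A=clean B=clean

start: loc=B A=clean B=clean
Left (#1): loc=A A=clean B=clean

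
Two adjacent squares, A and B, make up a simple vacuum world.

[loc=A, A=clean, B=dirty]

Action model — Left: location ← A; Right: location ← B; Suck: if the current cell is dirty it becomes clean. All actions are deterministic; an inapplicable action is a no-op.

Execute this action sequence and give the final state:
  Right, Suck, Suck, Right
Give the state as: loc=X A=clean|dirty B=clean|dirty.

loc=B A=clean B=clean

1. Right → loc=B A=clean B=dirty
2. Suck → loc=B A=clean B=clean
3. Suck → loc=B A=clean B=clean
4. Right → loc=B A=clean B=clean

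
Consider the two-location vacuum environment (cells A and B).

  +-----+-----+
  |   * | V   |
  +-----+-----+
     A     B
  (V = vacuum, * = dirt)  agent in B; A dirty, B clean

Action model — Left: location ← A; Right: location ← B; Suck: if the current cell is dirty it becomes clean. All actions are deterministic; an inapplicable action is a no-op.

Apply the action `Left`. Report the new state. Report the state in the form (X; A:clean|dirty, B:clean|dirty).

(A; A:dirty, B:clean)

start: (B; A:dirty, B:clean)
1) do Left; now (A; A:dirty, B:clean)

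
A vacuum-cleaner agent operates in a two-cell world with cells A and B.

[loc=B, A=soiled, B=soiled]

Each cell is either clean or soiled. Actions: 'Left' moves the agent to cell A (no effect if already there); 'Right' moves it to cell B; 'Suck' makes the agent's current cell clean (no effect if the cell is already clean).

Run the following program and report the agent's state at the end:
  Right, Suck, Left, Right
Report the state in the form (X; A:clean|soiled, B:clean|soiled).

(B; A:soiled, B:clean)

Right (#1): (B; A:soiled, B:soiled)
Suck (#2): (B; A:soiled, B:clean)
Left (#3): (A; A:soiled, B:clean)
Right (#4): (B; A:soiled, B:clean)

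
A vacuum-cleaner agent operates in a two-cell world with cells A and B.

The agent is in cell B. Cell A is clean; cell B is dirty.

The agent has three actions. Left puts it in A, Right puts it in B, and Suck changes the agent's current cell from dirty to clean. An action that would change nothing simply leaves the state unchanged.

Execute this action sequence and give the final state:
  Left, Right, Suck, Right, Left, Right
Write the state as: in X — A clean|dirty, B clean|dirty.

t=1 Left ⇒ in A — A clean, B dirty
t=2 Right ⇒ in B — A clean, B dirty
t=3 Suck ⇒ in B — A clean, B clean
t=4 Right ⇒ in B — A clean, B clean
t=5 Left ⇒ in A — A clean, B clean
t=6 Right ⇒ in B — A clean, B clean

in B — A clean, B clean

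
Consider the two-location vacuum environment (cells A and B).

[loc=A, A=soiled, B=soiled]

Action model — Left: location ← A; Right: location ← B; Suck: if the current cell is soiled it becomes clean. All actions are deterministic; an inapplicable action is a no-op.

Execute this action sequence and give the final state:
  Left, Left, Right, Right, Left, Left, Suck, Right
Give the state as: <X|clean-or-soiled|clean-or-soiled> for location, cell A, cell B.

step 1/8 (Left): <A|soiled|soiled>
step 2/8 (Left): <A|soiled|soiled>
step 3/8 (Right): <B|soiled|soiled>
step 4/8 (Right): <B|soiled|soiled>
step 5/8 (Left): <A|soiled|soiled>
step 6/8 (Left): <A|soiled|soiled>
step 7/8 (Suck): <A|clean|soiled>
step 8/8 (Right): <B|clean|soiled>

<B|clean|soiled>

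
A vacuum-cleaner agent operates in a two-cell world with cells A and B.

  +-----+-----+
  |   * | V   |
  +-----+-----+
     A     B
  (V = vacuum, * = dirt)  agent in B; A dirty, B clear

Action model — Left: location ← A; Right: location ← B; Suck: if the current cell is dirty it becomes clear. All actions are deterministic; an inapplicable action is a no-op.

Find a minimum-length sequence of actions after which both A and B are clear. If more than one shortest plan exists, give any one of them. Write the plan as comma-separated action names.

[1] after Left: (A; A:dirty, B:clear)
[2] after Suck: (A; A:clear, B:clear)
min 2: go A then Suck

Left, Suck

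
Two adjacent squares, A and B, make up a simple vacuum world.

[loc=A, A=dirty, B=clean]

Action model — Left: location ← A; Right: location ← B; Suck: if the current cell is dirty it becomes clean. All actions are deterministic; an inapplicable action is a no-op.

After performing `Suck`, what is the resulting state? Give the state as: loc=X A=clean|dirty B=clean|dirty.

loc=A A=clean B=clean

start: loc=A A=dirty B=clean
[1] after Suck: loc=A A=clean B=clean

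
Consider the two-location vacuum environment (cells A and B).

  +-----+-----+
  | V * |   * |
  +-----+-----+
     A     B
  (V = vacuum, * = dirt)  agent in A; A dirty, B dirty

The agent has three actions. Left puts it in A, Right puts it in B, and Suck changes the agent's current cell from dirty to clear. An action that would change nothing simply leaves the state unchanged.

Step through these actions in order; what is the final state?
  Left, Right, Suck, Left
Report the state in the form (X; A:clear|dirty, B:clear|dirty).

step 1/4 (Left): (A; A:dirty, B:dirty)
step 2/4 (Right): (B; A:dirty, B:dirty)
step 3/4 (Suck): (B; A:dirty, B:clear)
step 4/4 (Left): (A; A:dirty, B:clear)

(A; A:dirty, B:clear)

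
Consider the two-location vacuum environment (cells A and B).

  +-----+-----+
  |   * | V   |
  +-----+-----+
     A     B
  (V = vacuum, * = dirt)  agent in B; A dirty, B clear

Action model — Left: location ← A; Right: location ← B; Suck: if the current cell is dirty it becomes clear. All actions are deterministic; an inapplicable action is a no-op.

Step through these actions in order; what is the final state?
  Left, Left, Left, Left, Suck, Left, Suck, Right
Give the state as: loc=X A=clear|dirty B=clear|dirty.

loc=B A=clear B=clear

1. Left → loc=A A=dirty B=clear
2. Left → loc=A A=dirty B=clear
3. Left → loc=A A=dirty B=clear
4. Left → loc=A A=dirty B=clear
5. Suck → loc=A A=clear B=clear
6. Left → loc=A A=clear B=clear
7. Suck → loc=A A=clear B=clear
8. Right → loc=B A=clear B=clear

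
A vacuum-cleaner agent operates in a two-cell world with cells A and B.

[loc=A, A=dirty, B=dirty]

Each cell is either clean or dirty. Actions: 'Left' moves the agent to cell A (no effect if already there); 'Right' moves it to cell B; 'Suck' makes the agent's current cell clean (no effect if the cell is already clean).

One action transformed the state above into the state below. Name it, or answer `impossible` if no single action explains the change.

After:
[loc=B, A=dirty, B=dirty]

try  Left: <A|dirty|dirty>
try Right: <B|dirty|dirty>  ← match
try  Suck: <A|clean|dirty>

Right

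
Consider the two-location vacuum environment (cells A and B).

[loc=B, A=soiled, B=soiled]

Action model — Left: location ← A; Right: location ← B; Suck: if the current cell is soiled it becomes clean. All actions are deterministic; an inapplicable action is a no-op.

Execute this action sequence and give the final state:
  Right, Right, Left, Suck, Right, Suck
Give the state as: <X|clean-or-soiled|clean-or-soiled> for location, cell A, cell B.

<B|clean|clean>

Right (#1): <B|soiled|soiled>
Right (#2): <B|soiled|soiled>
Left (#3): <A|soiled|soiled>
Suck (#4): <A|clean|soiled>
Right (#5): <B|clean|soiled>
Suck (#6): <B|clean|clean>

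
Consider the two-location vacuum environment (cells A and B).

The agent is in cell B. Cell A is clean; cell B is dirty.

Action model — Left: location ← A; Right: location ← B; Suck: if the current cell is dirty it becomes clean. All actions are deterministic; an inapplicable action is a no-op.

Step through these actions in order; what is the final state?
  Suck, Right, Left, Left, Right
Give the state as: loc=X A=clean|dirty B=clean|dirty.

loc=B A=clean B=clean

1) do Suck; now loc=B A=clean B=clean
2) do Right; now loc=B A=clean B=clean
3) do Left; now loc=A A=clean B=clean
4) do Left; now loc=A A=clean B=clean
5) do Right; now loc=B A=clean B=clean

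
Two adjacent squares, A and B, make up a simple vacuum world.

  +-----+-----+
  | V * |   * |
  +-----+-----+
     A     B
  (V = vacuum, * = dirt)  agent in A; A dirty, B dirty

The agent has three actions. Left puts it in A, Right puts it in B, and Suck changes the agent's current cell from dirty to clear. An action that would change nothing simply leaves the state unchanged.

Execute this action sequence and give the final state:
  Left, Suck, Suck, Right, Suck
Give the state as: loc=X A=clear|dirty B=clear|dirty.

loc=B A=clear B=clear

step 1/5 (Left): loc=A A=dirty B=dirty
step 2/5 (Suck): loc=A A=clear B=dirty
step 3/5 (Suck): loc=A A=clear B=dirty
step 4/5 (Right): loc=B A=clear B=dirty
step 5/5 (Suck): loc=B A=clear B=clear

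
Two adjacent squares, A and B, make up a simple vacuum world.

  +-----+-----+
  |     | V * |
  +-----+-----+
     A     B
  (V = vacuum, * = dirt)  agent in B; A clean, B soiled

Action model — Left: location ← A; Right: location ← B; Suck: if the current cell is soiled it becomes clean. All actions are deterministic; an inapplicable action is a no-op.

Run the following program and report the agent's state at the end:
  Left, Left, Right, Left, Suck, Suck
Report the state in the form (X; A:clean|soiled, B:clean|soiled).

(A; A:clean, B:soiled)

step 1/6 (Left): (A; A:clean, B:soiled)
step 2/6 (Left): (A; A:clean, B:soiled)
step 3/6 (Right): (B; A:clean, B:soiled)
step 4/6 (Left): (A; A:clean, B:soiled)
step 5/6 (Suck): (A; A:clean, B:soiled)
step 6/6 (Suck): (A; A:clean, B:soiled)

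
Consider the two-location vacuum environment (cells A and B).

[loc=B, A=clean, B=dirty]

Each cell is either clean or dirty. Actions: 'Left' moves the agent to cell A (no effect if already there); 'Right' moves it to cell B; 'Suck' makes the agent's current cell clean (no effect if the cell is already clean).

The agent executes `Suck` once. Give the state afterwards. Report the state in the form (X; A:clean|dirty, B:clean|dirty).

start: (B; A:clean, B:dirty)
t=1 Suck ⇒ (B; A:clean, B:clean)

(B; A:clean, B:clean)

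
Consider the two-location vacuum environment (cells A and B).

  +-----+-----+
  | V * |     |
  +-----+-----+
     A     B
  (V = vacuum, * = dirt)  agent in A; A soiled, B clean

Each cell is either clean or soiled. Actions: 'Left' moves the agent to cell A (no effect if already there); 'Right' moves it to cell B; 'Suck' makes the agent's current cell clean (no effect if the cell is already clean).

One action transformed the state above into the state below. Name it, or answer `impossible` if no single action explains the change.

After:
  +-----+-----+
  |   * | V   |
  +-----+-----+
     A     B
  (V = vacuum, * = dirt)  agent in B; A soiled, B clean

Right

try  Left: loc=A A=soiled B=clean
try Right: loc=B A=soiled B=clean  ← match
try  Suck: loc=A A=clean B=clean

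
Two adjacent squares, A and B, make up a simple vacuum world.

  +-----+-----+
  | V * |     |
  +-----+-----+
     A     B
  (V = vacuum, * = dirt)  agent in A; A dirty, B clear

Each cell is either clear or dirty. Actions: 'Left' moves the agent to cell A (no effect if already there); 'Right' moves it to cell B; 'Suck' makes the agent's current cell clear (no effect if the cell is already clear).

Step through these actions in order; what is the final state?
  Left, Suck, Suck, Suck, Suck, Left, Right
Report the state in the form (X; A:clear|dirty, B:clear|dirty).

(B; A:clear, B:clear)

step 1/7 (Left): (A; A:dirty, B:clear)
step 2/7 (Suck): (A; A:clear, B:clear)
step 3/7 (Suck): (A; A:clear, B:clear)
step 4/7 (Suck): (A; A:clear, B:clear)
step 5/7 (Suck): (A; A:clear, B:clear)
step 6/7 (Left): (A; A:clear, B:clear)
step 7/7 (Right): (B; A:clear, B:clear)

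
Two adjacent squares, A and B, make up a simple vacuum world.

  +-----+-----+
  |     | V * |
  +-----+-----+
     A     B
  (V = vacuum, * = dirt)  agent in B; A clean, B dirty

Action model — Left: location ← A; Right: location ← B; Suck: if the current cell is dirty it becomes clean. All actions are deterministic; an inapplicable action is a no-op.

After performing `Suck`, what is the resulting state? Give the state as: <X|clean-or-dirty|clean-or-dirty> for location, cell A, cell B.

<B|clean|clean>

start: <B|clean|dirty>
step 1/1 (Suck): <B|clean|clean>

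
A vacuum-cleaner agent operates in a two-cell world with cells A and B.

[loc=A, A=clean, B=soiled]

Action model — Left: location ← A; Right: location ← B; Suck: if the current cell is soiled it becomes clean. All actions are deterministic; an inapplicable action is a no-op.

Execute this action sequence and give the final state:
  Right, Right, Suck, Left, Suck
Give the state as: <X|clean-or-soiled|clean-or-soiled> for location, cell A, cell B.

1. Right → <B|clean|soiled>
2. Right → <B|clean|soiled>
3. Suck → <B|clean|clean>
4. Left → <A|clean|clean>
5. Suck → <A|clean|clean>

<A|clean|clean>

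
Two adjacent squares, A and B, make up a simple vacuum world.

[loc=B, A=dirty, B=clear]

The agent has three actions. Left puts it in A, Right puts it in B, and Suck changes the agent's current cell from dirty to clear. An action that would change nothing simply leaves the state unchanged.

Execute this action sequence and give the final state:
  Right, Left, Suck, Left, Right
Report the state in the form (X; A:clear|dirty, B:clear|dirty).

(B; A:clear, B:clear)

1. Right → (B; A:dirty, B:clear)
2. Left → (A; A:dirty, B:clear)
3. Suck → (A; A:clear, B:clear)
4. Left → (A; A:clear, B:clear)
5. Right → (B; A:clear, B:clear)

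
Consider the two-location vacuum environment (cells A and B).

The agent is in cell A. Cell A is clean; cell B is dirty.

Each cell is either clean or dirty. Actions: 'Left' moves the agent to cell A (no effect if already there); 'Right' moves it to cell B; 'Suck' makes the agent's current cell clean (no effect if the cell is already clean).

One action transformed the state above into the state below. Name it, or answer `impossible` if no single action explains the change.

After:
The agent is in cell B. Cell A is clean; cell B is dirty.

Right

try  Left: loc=A A=clean B=dirty
try Right: loc=B A=clean B=dirty  ← match
try  Suck: loc=A A=clean B=dirty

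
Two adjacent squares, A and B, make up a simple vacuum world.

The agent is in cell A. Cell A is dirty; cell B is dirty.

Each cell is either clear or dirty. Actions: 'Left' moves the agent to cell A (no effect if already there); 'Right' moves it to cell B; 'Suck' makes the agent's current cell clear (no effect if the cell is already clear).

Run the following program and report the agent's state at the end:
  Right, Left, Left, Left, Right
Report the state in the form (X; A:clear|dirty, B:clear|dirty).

(B; A:dirty, B:dirty)

1. Right → (B; A:dirty, B:dirty)
2. Left → (A; A:dirty, B:dirty)
3. Left → (A; A:dirty, B:dirty)
4. Left → (A; A:dirty, B:dirty)
5. Right → (B; A:dirty, B:dirty)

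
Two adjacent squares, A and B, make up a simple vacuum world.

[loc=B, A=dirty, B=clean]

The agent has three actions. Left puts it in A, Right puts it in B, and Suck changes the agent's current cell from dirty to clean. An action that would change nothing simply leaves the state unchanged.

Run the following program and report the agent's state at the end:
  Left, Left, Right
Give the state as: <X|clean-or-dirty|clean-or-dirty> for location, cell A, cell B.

<B|dirty|clean>

[1] after Left: <A|dirty|clean>
[2] after Left: <A|dirty|clean>
[3] after Right: <B|dirty|clean>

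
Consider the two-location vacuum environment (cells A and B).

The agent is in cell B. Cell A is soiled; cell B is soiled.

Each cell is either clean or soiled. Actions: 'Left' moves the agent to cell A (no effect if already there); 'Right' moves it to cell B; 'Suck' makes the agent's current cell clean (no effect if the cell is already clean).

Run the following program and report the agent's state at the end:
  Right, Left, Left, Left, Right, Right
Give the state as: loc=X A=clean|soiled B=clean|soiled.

loc=B A=soiled B=soiled

1) do Right; now loc=B A=soiled B=soiled
2) do Left; now loc=A A=soiled B=soiled
3) do Left; now loc=A A=soiled B=soiled
4) do Left; now loc=A A=soiled B=soiled
5) do Right; now loc=B A=soiled B=soiled
6) do Right; now loc=B A=soiled B=soiled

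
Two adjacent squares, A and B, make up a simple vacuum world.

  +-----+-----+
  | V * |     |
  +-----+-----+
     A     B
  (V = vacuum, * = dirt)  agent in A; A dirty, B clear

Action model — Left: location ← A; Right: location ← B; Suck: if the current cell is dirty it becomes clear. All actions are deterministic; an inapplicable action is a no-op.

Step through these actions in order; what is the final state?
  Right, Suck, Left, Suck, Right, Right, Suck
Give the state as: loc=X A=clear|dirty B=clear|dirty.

loc=B A=clear B=clear

1. Right → loc=B A=dirty B=clear
2. Suck → loc=B A=dirty B=clear
3. Left → loc=A A=dirty B=clear
4. Suck → loc=A A=clear B=clear
5. Right → loc=B A=clear B=clear
6. Right → loc=B A=clear B=clear
7. Suck → loc=B A=clear B=clear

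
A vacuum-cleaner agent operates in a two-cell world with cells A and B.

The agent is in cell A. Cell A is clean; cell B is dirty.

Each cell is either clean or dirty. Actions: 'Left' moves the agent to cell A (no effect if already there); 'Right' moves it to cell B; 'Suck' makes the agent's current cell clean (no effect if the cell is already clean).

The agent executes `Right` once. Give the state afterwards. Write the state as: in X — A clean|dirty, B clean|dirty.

in B — A clean, B dirty

start: in A — A clean, B dirty
1) do Right; now in B — A clean, B dirty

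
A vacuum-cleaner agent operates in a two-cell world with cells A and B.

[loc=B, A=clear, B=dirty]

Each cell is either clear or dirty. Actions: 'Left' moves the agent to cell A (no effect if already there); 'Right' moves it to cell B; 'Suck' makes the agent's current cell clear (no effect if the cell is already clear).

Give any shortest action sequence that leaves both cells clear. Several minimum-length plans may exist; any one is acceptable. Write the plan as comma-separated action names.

1) do Suck; now (B; A:clear, B:clear)
min 1: B is dirty, one Suck

Suck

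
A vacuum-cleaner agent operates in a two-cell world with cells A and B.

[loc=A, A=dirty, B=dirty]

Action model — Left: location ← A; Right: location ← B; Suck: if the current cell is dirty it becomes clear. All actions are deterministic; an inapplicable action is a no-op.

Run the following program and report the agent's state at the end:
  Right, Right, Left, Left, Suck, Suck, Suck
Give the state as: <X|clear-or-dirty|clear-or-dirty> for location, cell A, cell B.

step 1/7 (Right): <B|dirty|dirty>
step 2/7 (Right): <B|dirty|dirty>
step 3/7 (Left): <A|dirty|dirty>
step 4/7 (Left): <A|dirty|dirty>
step 5/7 (Suck): <A|clear|dirty>
step 6/7 (Suck): <A|clear|dirty>
step 7/7 (Suck): <A|clear|dirty>

<A|clear|dirty>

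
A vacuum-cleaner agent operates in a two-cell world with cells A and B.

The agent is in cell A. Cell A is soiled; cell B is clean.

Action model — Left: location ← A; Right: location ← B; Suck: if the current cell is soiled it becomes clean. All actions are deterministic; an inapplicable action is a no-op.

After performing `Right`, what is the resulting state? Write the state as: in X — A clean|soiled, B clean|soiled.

in B — A soiled, B clean

start: in A — A soiled, B clean
[1] after Right: in B — A soiled, B clean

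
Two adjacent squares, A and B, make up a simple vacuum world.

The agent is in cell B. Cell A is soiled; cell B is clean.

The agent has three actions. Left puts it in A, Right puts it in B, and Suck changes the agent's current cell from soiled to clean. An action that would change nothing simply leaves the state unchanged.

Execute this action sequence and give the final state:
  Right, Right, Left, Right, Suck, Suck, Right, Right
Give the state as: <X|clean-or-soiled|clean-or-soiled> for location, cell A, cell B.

<B|soiled|clean>

1. Right → <B|soiled|clean>
2. Right → <B|soiled|clean>
3. Left → <A|soiled|clean>
4. Right → <B|soiled|clean>
5. Suck → <B|soiled|clean>
6. Suck → <B|soiled|clean>
7. Right → <B|soiled|clean>
8. Right → <B|soiled|clean>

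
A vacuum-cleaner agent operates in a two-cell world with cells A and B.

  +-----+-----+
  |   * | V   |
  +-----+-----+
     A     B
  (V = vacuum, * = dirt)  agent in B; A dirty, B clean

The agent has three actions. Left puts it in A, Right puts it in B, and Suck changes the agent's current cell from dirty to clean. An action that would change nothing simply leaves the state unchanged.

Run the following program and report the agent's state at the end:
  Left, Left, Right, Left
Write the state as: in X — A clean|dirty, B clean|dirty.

Left (#1): in A — A dirty, B clean
Left (#2): in A — A dirty, B clean
Right (#3): in B — A dirty, B clean
Left (#4): in A — A dirty, B clean

in A — A dirty, B clean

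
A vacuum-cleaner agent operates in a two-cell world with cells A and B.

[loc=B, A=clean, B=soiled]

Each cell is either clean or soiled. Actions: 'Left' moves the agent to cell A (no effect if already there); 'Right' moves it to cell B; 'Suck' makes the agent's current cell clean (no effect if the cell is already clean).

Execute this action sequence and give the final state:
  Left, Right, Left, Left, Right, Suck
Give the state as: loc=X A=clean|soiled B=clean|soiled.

Left (#1): loc=A A=clean B=soiled
Right (#2): loc=B A=clean B=soiled
Left (#3): loc=A A=clean B=soiled
Left (#4): loc=A A=clean B=soiled
Right (#5): loc=B A=clean B=soiled
Suck (#6): loc=B A=clean B=clean

loc=B A=clean B=clean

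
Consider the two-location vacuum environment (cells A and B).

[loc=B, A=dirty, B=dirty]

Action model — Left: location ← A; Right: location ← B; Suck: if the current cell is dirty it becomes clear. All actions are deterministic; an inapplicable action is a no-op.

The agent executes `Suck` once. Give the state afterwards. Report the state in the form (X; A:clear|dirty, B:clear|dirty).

(B; A:dirty, B:clear)

start: (B; A:dirty, B:dirty)
step 1/1 (Suck): (B; A:dirty, B:clear)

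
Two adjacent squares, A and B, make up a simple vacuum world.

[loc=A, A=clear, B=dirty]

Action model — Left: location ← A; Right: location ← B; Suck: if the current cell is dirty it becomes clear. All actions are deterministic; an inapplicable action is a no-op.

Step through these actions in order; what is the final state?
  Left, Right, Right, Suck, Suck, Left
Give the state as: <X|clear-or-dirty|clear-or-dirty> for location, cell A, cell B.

<A|clear|clear>

step 1/6 (Left): <A|clear|dirty>
step 2/6 (Right): <B|clear|dirty>
step 3/6 (Right): <B|clear|dirty>
step 4/6 (Suck): <B|clear|clear>
step 5/6 (Suck): <B|clear|clear>
step 6/6 (Left): <A|clear|clear>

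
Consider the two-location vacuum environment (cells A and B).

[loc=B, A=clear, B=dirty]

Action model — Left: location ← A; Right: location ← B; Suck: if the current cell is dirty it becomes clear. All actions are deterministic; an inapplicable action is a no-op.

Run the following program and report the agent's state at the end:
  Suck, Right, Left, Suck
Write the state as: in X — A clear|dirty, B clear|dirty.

in A — A clear, B clear

step 1/4 (Suck): in B — A clear, B clear
step 2/4 (Right): in B — A clear, B clear
step 3/4 (Left): in A — A clear, B clear
step 4/4 (Suck): in A — A clear, B clear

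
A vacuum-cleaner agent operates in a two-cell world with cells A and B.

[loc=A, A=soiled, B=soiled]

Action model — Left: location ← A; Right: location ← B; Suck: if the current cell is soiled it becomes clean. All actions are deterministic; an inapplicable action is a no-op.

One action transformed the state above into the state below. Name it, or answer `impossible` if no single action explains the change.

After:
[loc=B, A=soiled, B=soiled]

Right

try  Left: <A|soiled|soiled>
try Right: <B|soiled|soiled>  ← match
try  Suck: <A|clean|soiled>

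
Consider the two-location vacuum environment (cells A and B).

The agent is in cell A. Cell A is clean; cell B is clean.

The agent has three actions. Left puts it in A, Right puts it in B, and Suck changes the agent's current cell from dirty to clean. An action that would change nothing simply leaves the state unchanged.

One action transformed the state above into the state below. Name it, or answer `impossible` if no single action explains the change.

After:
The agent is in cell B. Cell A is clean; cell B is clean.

try  Left: (A; A:clean, B:clean)
try Right: (B; A:clean, B:clean)  ← match
try  Suck: (A; A:clean, B:clean)

Right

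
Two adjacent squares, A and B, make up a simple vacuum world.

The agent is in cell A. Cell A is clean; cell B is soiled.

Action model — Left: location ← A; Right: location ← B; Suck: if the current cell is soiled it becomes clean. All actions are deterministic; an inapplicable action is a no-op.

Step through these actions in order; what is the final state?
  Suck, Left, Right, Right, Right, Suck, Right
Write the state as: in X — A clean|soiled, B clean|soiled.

[1] after Suck: in A — A clean, B soiled
[2] after Left: in A — A clean, B soiled
[3] after Right: in B — A clean, B soiled
[4] after Right: in B — A clean, B soiled
[5] after Right: in B — A clean, B soiled
[6] after Suck: in B — A clean, B clean
[7] after Right: in B — A clean, B clean

in B — A clean, B clean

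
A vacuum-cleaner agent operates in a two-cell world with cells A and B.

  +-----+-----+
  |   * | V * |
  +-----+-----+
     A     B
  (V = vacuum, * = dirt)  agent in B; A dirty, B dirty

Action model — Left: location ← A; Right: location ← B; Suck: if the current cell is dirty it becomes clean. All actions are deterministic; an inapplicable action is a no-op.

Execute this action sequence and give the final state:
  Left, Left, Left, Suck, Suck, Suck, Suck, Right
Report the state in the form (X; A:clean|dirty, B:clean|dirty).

t=1 Left ⇒ (A; A:dirty, B:dirty)
t=2 Left ⇒ (A; A:dirty, B:dirty)
t=3 Left ⇒ (A; A:dirty, B:dirty)
t=4 Suck ⇒ (A; A:clean, B:dirty)
t=5 Suck ⇒ (A; A:clean, B:dirty)
t=6 Suck ⇒ (A; A:clean, B:dirty)
t=7 Suck ⇒ (A; A:clean, B:dirty)
t=8 Right ⇒ (B; A:clean, B:dirty)

(B; A:clean, B:dirty)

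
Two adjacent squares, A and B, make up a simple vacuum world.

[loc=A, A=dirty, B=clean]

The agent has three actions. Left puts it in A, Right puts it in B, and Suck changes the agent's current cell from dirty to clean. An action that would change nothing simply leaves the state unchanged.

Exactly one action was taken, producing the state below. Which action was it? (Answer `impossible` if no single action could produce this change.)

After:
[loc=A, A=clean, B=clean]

Suck

try  Left: (A; A:dirty, B:clean)
try Right: (B; A:dirty, B:clean)
try  Suck: (A; A:clean, B:clean)  ← match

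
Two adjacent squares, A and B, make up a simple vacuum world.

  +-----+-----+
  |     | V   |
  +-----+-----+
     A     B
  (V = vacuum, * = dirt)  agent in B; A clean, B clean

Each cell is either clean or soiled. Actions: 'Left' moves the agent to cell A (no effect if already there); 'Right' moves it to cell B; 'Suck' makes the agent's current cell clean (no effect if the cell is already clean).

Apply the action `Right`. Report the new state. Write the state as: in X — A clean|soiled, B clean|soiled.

in B — A clean, B clean

start: in B — A clean, B clean
1. Right → in B — A clean, B clean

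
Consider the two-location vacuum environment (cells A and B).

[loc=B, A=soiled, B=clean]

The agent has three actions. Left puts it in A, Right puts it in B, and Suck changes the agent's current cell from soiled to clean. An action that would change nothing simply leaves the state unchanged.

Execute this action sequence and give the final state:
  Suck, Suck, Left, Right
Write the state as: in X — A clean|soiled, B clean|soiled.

Suck (#1): in B — A soiled, B clean
Suck (#2): in B — A soiled, B clean
Left (#3): in A — A soiled, B clean
Right (#4): in B — A soiled, B clean

in B — A soiled, B clean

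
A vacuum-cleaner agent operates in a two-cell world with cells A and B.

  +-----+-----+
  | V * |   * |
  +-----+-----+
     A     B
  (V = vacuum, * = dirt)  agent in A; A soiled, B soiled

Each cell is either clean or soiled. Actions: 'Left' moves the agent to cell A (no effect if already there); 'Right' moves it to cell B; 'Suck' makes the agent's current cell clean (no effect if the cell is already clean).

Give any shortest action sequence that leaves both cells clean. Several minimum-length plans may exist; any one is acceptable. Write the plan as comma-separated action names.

step 1/3 (Suck): loc=A A=clean B=soiled
step 2/3 (Right): loc=B A=clean B=soiled
step 3/3 (Suck): loc=B A=clean B=clean
min 3: Suck A + move + Suck B

Suck, Right, Suck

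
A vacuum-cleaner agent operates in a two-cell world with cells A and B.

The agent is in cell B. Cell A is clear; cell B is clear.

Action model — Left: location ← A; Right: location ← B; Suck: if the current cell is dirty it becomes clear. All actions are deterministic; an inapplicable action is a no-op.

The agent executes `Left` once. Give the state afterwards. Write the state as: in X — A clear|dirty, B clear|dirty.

start: in B — A clear, B clear
t=1 Left ⇒ in A — A clear, B clear

in A — A clear, B clear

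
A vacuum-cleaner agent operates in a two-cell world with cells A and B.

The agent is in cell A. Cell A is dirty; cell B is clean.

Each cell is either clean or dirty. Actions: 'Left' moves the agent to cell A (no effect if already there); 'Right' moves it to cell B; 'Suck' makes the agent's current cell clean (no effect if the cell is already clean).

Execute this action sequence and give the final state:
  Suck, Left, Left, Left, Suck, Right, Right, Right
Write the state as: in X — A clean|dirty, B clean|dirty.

in B — A clean, B clean

1. Suck → in A — A clean, B clean
2. Left → in A — A clean, B clean
3. Left → in A — A clean, B clean
4. Left → in A — A clean, B clean
5. Suck → in A — A clean, B clean
6. Right → in B — A clean, B clean
7. Right → in B — A clean, B clean
8. Right → in B — A clean, B clean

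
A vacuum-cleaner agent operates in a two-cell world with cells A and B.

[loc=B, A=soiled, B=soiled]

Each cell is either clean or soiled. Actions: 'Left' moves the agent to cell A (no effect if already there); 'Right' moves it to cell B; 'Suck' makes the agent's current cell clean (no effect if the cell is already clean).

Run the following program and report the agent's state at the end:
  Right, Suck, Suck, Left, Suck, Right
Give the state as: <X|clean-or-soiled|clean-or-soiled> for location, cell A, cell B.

<B|clean|clean>

[1] after Right: <B|soiled|soiled>
[2] after Suck: <B|soiled|clean>
[3] after Suck: <B|soiled|clean>
[4] after Left: <A|soiled|clean>
[5] after Suck: <A|clean|clean>
[6] after Right: <B|clean|clean>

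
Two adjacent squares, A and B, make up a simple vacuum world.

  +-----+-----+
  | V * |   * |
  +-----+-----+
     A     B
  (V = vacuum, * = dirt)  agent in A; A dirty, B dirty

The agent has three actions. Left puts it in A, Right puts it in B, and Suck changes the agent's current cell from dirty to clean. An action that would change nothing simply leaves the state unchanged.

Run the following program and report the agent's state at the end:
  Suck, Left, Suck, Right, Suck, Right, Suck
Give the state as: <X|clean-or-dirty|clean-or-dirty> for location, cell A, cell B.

1. Suck → <A|clean|dirty>
2. Left → <A|clean|dirty>
3. Suck → <A|clean|dirty>
4. Right → <B|clean|dirty>
5. Suck → <B|clean|clean>
6. Right → <B|clean|clean>
7. Suck → <B|clean|clean>

<B|clean|clean>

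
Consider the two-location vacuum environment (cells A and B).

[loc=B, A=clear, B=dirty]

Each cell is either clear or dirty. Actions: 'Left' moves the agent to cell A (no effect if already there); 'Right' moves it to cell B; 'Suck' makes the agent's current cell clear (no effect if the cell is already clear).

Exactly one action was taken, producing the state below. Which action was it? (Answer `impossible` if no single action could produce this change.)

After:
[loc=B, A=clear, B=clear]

Suck

try  Left: loc=A A=clear B=dirty
try Right: loc=B A=clear B=dirty
try  Suck: loc=B A=clear B=clear  ← match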